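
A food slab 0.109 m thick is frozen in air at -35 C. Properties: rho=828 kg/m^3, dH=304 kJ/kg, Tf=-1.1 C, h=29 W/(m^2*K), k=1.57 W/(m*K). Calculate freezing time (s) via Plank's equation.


dT = -1.1 - (-35) = 33.9 K
term1 = a/(2h) = 0.109/(2*29) = 0.001879310345
term2 = a^2/(8k) = 0.109^2/(8*1.57) = 0.0009459394904
t = rho*dH*1000/dT * (term1 + term2)
t = 828*304*1000/33.9 * (0.001879310345 + 0.0009459394904)
t = 20978 s

20978


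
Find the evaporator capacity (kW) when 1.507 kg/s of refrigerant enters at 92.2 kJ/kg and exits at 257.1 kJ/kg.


dh = 257.1 - 92.2 = 164.9 kJ/kg
Q_evap = m_dot * dh = 1.507 * 164.9
Q_evap = 248.5 kW

248.5


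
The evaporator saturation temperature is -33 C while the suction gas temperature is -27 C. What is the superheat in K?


Superheat = T_suction - T_evap
Superheat = -27 - (-33)
Superheat = 6 K

6


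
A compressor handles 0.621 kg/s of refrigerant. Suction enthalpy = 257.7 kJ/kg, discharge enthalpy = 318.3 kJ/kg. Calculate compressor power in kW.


dh = 318.3 - 257.7 = 60.6 kJ/kg
W = m_dot * dh = 0.621 * 60.6 = 37.63 kW

37.63


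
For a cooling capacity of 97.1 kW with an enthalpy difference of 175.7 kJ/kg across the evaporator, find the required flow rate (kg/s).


m_dot = Q / dh
m_dot = 97.1 / 175.7
m_dot = 0.5526 kg/s

0.5526


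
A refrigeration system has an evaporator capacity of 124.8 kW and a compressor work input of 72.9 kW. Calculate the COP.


COP = Q_evap / W
COP = 124.8 / 72.9
COP = 1.712

1.712


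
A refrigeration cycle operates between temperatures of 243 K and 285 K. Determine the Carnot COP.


dT = 285 - 243 = 42 K
COP_carnot = T_cold / dT = 243 / 42
COP_carnot = 5.786

5.786


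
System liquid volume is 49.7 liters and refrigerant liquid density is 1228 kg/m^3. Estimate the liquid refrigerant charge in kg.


Charge = V * rho / 1000
Charge = 49.7 * 1228 / 1000
Charge = 61.03 kg

61.03


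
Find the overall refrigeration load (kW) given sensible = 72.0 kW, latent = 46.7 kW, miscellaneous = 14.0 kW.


Q_total = Q_s + Q_l + Q_misc
Q_total = 72.0 + 46.7 + 14.0
Q_total = 132.7 kW

132.7


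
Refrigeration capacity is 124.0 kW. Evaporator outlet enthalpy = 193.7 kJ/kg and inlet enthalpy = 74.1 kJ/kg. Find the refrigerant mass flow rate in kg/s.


dh = 193.7 - 74.1 = 119.6 kJ/kg
m_dot = Q / dh = 124.0 / 119.6 = 1.0368 kg/s

1.0368


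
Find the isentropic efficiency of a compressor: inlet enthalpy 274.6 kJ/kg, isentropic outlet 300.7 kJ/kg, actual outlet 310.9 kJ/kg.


dh_ideal = 300.7 - 274.6 = 26.1 kJ/kg
dh_actual = 310.9 - 274.6 = 36.3 kJ/kg
eta_s = dh_ideal / dh_actual = 26.1 / 36.3
eta_s = 0.719

0.719


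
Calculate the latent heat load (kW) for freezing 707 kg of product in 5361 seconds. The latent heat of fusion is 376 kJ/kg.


Q_lat = m * h_fg / t
Q_lat = 707 * 376 / 5361
Q_lat = 49.59 kW

49.59


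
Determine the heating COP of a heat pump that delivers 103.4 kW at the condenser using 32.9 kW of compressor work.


COP_hp = Q_cond / W
COP_hp = 103.4 / 32.9
COP_hp = 3.143

3.143


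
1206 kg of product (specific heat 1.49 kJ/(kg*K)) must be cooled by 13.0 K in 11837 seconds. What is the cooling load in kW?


Q = m * cp * dT / t
Q = 1206 * 1.49 * 13.0 / 11837
Q = 1.973 kW

1.973


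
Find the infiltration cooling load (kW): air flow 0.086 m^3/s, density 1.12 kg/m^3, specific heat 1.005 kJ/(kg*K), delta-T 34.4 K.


Q = V_dot * rho * cp * dT
Q = 0.086 * 1.12 * 1.005 * 34.4
Q = 3.33 kW

3.33


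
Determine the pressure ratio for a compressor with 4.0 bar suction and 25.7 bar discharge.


PR = P_high / P_low
PR = 25.7 / 4.0
PR = 6.425

6.425


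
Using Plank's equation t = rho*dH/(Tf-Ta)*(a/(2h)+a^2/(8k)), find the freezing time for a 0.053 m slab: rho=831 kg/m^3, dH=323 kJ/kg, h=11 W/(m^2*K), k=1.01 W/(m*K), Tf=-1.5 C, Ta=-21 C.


dT = -1.5 - (-21) = 19.5 K
term1 = a/(2h) = 0.053/(2*11) = 0.002409090909
term2 = a^2/(8k) = 0.053^2/(8*1.01) = 0.0003476485149
t = rho*dH*1000/dT * (term1 + term2)
t = 831*323*1000/19.5 * (0.002409090909 + 0.0003476485149)
t = 37946 s

37946


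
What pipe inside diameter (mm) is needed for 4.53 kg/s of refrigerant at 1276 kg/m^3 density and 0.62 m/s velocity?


A = m_dot / (rho * v) = 4.53 / (1276 * 0.62) = 0.005726059258 m^2
d = sqrt(4*A/pi) * 1000
d = 85.4 mm

85.4


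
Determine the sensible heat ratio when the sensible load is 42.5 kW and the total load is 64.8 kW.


SHR = Q_sensible / Q_total
SHR = 42.5 / 64.8
SHR = 0.656

0.656


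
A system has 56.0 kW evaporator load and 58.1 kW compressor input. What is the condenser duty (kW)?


Q_cond = Q_evap + W
Q_cond = 56.0 + 58.1
Q_cond = 114.1 kW

114.1


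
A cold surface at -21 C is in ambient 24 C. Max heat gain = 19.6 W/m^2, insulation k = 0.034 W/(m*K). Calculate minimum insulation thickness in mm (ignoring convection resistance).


dT = 24 - (-21) = 45 K
thickness = k * dT / q_max * 1000
thickness = 0.034 * 45 / 19.6 * 1000
thickness = 78.1 mm

78.1


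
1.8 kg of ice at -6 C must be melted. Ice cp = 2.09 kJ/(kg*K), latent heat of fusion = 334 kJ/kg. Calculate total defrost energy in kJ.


Sensible heat = cp * dT = 2.09 * 6 = 12.54 kJ/kg
Total per kg = 12.54 + 334 = 346.54 kJ/kg
Q = m * total = 1.8 * 346.54
Q = 623.8 kJ

623.8


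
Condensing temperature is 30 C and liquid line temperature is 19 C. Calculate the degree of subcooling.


Subcooling = T_cond - T_liquid
Subcooling = 30 - 19
Subcooling = 11 K

11


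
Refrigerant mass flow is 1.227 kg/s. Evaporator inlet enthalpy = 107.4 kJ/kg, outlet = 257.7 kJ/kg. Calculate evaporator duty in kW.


dh = 257.7 - 107.4 = 150.3 kJ/kg
Q_evap = m_dot * dh = 1.227 * 150.3
Q_evap = 184.42 kW

184.42


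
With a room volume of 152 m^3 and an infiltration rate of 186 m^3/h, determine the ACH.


ACH = flow / volume
ACH = 186 / 152
ACH = 1.224

1.224


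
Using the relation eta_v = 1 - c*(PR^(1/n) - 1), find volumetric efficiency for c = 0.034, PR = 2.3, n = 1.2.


PR^(1/n) = 2.3^(1/1.2) = 2.0018884
eta_v = 1 - 0.034 * (2.0018884 - 1)
eta_v = 0.9659

0.9659


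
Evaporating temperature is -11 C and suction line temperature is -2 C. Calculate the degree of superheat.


Superheat = T_suction - T_evap
Superheat = -2 - (-11)
Superheat = 9 K

9


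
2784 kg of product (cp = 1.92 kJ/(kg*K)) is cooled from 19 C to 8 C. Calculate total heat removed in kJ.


dT = 19 - (8) = 11 K
Q = m * cp * dT = 2784 * 1.92 * 11
Q = 58798 kJ

58798


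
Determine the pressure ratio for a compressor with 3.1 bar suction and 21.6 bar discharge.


PR = P_high / P_low
PR = 21.6 / 3.1
PR = 6.968

6.968


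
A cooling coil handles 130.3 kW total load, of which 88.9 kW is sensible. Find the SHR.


SHR = Q_sensible / Q_total
SHR = 88.9 / 130.3
SHR = 0.682

0.682


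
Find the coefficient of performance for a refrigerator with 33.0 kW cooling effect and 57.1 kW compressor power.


COP = Q_evap / W
COP = 33.0 / 57.1
COP = 0.578

0.578


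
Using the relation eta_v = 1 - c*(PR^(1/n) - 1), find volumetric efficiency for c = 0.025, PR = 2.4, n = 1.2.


PR^(1/n) = 2.4^(1/1.2) = 2.07416213
eta_v = 1 - 0.025 * (2.07416213 - 1)
eta_v = 0.9731

0.9731


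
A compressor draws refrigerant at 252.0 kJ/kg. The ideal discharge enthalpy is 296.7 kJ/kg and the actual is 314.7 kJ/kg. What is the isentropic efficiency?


dh_ideal = 296.7 - 252.0 = 44.7 kJ/kg
dh_actual = 314.7 - 252.0 = 62.7 kJ/kg
eta_s = dh_ideal / dh_actual = 44.7 / 62.7
eta_s = 0.7129

0.7129


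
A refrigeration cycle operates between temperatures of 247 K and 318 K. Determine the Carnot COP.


dT = 318 - 247 = 71 K
COP_carnot = T_cold / dT = 247 / 71
COP_carnot = 3.479

3.479


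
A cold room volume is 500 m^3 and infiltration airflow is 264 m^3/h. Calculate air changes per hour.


ACH = flow / volume
ACH = 264 / 500
ACH = 0.528

0.528


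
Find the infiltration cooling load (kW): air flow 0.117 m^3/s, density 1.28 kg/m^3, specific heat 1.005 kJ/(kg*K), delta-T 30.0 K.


Q = V_dot * rho * cp * dT
Q = 0.117 * 1.28 * 1.005 * 30.0
Q = 4.515 kW

4.515


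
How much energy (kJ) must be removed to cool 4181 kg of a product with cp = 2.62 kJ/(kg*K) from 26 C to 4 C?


dT = 26 - (4) = 22 K
Q = m * cp * dT = 4181 * 2.62 * 22
Q = 240993 kJ

240993


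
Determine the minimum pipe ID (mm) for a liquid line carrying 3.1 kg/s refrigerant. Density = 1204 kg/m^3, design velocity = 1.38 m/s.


A = m_dot / (rho * v) = 3.1 / (1204 * 1.38) = 0.001865761471 m^2
d = sqrt(4*A/pi) * 1000
d = 48.7 mm

48.7


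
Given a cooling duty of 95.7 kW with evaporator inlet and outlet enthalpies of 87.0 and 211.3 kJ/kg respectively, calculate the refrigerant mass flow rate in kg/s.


dh = 211.3 - 87.0 = 124.3 kJ/kg
m_dot = Q / dh = 95.7 / 124.3 = 0.7699 kg/s

0.7699


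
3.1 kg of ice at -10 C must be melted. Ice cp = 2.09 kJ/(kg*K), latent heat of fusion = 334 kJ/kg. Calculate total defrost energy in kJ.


Sensible heat = cp * dT = 2.09 * 10 = 20.9 kJ/kg
Total per kg = 20.9 + 334 = 354.9 kJ/kg
Q = m * total = 3.1 * 354.9
Q = 1100.2 kJ

1100.2


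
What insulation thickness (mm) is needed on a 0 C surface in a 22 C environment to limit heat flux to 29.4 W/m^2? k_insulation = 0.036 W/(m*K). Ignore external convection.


dT = 22 - (0) = 22 K
thickness = k * dT / q_max * 1000
thickness = 0.036 * 22 / 29.4 * 1000
thickness = 26.9 mm

26.9


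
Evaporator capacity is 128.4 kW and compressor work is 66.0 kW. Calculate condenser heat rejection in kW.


Q_cond = Q_evap + W
Q_cond = 128.4 + 66.0
Q_cond = 194.4 kW

194.4


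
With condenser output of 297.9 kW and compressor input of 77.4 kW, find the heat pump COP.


COP_hp = Q_cond / W
COP_hp = 297.9 / 77.4
COP_hp = 3.849

3.849


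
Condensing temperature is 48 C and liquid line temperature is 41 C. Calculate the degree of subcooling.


Subcooling = T_cond - T_liquid
Subcooling = 48 - 41
Subcooling = 7 K

7


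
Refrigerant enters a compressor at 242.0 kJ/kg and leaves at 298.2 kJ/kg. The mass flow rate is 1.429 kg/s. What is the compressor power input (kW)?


dh = 298.2 - 242.0 = 56.2 kJ/kg
W = m_dot * dh = 1.429 * 56.2 = 80.31 kW

80.31


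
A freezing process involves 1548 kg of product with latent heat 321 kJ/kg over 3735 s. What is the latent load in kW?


Q_lat = m * h_fg / t
Q_lat = 1548 * 321 / 3735
Q_lat = 133.04 kW

133.04


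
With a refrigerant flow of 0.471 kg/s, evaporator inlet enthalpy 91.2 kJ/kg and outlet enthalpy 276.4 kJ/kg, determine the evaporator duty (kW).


dh = 276.4 - 91.2 = 185.2 kJ/kg
Q_evap = m_dot * dh = 0.471 * 185.2
Q_evap = 87.23 kW

87.23


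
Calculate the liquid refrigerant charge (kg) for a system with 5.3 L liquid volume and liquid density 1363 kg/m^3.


Charge = V * rho / 1000
Charge = 5.3 * 1363 / 1000
Charge = 7.22 kg

7.22


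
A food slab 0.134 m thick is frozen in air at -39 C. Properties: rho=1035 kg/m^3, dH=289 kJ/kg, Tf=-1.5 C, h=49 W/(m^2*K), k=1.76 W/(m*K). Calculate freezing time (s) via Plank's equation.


dT = -1.5 - (-39) = 37.5 K
term1 = a/(2h) = 0.134/(2*49) = 0.001367346939
term2 = a^2/(8k) = 0.134^2/(8*1.76) = 0.001275284091
t = rho*dH*1000/dT * (term1 + term2)
t = 1035*289*1000/37.5 * (0.001367346939 + 0.001275284091)
t = 21079 s

21079


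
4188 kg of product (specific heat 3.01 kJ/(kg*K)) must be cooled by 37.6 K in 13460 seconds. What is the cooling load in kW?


Q = m * cp * dT / t
Q = 4188 * 3.01 * 37.6 / 13460
Q = 35.214 kW

35.214


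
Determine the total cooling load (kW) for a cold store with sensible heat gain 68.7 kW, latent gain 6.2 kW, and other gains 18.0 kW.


Q_total = Q_s + Q_l + Q_misc
Q_total = 68.7 + 6.2 + 18.0
Q_total = 92.9 kW

92.9


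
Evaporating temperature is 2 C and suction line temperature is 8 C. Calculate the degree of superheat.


Superheat = T_suction - T_evap
Superheat = 8 - (2)
Superheat = 6 K

6


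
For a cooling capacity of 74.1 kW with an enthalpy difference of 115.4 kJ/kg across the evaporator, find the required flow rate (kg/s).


m_dot = Q / dh
m_dot = 74.1 / 115.4
m_dot = 0.6421 kg/s

0.6421


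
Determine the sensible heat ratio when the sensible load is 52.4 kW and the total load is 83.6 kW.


SHR = Q_sensible / Q_total
SHR = 52.4 / 83.6
SHR = 0.627

0.627


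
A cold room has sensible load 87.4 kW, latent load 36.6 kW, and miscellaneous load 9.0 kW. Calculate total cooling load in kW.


Q_total = Q_s + Q_l + Q_misc
Q_total = 87.4 + 36.6 + 9.0
Q_total = 133.0 kW

133.0


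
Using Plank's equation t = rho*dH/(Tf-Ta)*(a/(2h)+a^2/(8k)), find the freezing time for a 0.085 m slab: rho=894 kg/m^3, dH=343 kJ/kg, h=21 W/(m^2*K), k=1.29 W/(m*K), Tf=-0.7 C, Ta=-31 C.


dT = -0.7 - (-31) = 30.3 K
term1 = a/(2h) = 0.085/(2*21) = 0.002023809524
term2 = a^2/(8k) = 0.085^2/(8*1.29) = 0.0007000968992
t = rho*dH*1000/dT * (term1 + term2)
t = 894*343*1000/30.3 * (0.002023809524 + 0.0007000968992)
t = 27566 s

27566


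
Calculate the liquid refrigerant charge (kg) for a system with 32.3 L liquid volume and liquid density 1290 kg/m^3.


Charge = V * rho / 1000
Charge = 32.3 * 1290 / 1000
Charge = 41.67 kg

41.67


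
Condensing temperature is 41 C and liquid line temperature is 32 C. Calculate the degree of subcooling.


Subcooling = T_cond - T_liquid
Subcooling = 41 - 32
Subcooling = 9 K

9


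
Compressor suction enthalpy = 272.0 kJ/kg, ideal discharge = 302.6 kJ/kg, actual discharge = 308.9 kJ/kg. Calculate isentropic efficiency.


dh_ideal = 302.6 - 272.0 = 30.6 kJ/kg
dh_actual = 308.9 - 272.0 = 36.9 kJ/kg
eta_s = dh_ideal / dh_actual = 30.6 / 36.9
eta_s = 0.8293

0.8293


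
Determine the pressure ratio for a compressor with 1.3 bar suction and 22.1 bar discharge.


PR = P_high / P_low
PR = 22.1 / 1.3
PR = 17.0

17.0


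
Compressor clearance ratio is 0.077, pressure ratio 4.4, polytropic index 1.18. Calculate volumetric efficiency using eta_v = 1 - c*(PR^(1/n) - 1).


PR^(1/n) = 4.4^(1/1.18) = 3.50993342
eta_v = 1 - 0.077 * (3.50993342 - 1)
eta_v = 0.8067

0.8067


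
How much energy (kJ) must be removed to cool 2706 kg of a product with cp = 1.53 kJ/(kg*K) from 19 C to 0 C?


dT = 19 - (0) = 19 K
Q = m * cp * dT = 2706 * 1.53 * 19
Q = 78663 kJ

78663


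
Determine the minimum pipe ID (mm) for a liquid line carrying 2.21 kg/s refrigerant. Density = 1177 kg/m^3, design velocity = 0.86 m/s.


A = m_dot / (rho * v) = 2.21 / (1177 * 0.86) = 0.002183319832 m^2
d = sqrt(4*A/pi) * 1000
d = 52.7 mm

52.7


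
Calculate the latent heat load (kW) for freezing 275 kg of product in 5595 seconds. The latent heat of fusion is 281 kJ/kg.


Q_lat = m * h_fg / t
Q_lat = 275 * 281 / 5595
Q_lat = 13.81 kW

13.81


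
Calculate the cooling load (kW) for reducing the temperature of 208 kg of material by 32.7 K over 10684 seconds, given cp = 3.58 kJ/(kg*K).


Q = m * cp * dT / t
Q = 208 * 3.58 * 32.7 / 10684
Q = 2.279 kW

2.279


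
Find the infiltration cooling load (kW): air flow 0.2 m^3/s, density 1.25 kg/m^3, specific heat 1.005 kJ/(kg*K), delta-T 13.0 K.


Q = V_dot * rho * cp * dT
Q = 0.2 * 1.25 * 1.005 * 13.0
Q = 3.266 kW

3.266


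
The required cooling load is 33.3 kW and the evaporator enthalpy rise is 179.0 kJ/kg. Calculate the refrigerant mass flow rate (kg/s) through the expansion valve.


m_dot = Q / dh
m_dot = 33.3 / 179.0
m_dot = 0.186 kg/s

0.186


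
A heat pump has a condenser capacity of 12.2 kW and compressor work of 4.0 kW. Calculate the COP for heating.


COP_hp = Q_cond / W
COP_hp = 12.2 / 4.0
COP_hp = 3.05

3.05


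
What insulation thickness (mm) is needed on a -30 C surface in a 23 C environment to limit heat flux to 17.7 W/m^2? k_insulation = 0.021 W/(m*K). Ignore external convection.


dT = 23 - (-30) = 53 K
thickness = k * dT / q_max * 1000
thickness = 0.021 * 53 / 17.7 * 1000
thickness = 62.9 mm

62.9


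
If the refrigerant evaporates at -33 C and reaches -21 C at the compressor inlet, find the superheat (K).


Superheat = T_suction - T_evap
Superheat = -21 - (-33)
Superheat = 12 K

12


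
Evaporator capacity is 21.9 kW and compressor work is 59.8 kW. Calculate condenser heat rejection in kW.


Q_cond = Q_evap + W
Q_cond = 21.9 + 59.8
Q_cond = 81.7 kW

81.7


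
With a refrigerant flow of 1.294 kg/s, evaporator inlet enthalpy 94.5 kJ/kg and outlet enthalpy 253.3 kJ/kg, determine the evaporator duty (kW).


dh = 253.3 - 94.5 = 158.8 kJ/kg
Q_evap = m_dot * dh = 1.294 * 158.8
Q_evap = 205.49 kW

205.49


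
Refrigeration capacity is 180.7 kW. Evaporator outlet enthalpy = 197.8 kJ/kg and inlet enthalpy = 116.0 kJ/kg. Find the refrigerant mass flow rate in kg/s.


dh = 197.8 - 116.0 = 81.8 kJ/kg
m_dot = Q / dh = 180.7 / 81.8 = 2.209 kg/s

2.209


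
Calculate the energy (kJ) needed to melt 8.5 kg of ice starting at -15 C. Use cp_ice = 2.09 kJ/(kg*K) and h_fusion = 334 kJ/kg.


Sensible heat = cp * dT = 2.09 * 15 = 31.35 kJ/kg
Total per kg = 31.35 + 334 = 365.35 kJ/kg
Q = m * total = 8.5 * 365.35
Q = 3105.5 kJ

3105.5


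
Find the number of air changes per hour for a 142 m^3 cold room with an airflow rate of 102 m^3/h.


ACH = flow / volume
ACH = 102 / 142
ACH = 0.718

0.718


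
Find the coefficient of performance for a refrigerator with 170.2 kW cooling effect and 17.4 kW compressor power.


COP = Q_evap / W
COP = 170.2 / 17.4
COP = 9.782

9.782


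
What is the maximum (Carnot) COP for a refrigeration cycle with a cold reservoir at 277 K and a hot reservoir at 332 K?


dT = 332 - 277 = 55 K
COP_carnot = T_cold / dT = 277 / 55
COP_carnot = 5.036

5.036


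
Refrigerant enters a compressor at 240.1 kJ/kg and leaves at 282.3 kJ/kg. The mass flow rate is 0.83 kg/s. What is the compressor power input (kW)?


dh = 282.3 - 240.1 = 42.2 kJ/kg
W = m_dot * dh = 0.83 * 42.2 = 35.03 kW

35.03


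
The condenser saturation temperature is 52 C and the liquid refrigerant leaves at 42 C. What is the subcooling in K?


Subcooling = T_cond - T_liquid
Subcooling = 52 - 42
Subcooling = 10 K

10


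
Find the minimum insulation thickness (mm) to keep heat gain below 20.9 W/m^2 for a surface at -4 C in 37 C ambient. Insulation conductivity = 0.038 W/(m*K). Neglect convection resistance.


dT = 37 - (-4) = 41 K
thickness = k * dT / q_max * 1000
thickness = 0.038 * 41 / 20.9 * 1000
thickness = 74.5 mm

74.5


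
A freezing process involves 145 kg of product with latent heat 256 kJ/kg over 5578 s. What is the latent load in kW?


Q_lat = m * h_fg / t
Q_lat = 145 * 256 / 5578
Q_lat = 6.65 kW

6.65


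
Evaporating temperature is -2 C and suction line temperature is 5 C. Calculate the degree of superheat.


Superheat = T_suction - T_evap
Superheat = 5 - (-2)
Superheat = 7 K

7


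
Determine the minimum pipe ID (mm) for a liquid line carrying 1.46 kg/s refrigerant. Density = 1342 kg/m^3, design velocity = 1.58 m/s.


A = m_dot / (rho * v) = 1.46 / (1342 * 1.58) = 0.0006885623196 m^2
d = sqrt(4*A/pi) * 1000
d = 29.6 mm

29.6


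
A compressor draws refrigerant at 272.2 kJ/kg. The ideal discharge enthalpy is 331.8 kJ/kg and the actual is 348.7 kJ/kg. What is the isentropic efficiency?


dh_ideal = 331.8 - 272.2 = 59.6 kJ/kg
dh_actual = 348.7 - 272.2 = 76.5 kJ/kg
eta_s = dh_ideal / dh_actual = 59.6 / 76.5
eta_s = 0.7791

0.7791


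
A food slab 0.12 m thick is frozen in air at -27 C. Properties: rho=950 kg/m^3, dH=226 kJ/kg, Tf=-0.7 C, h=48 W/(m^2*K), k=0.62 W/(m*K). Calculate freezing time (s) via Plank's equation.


dT = -0.7 - (-27) = 26.3 K
term1 = a/(2h) = 0.12/(2*48) = 0.00125
term2 = a^2/(8k) = 0.12^2/(8*0.62) = 0.002903225806
t = rho*dH*1000/dT * (term1 + term2)
t = 950*226*1000/26.3 * (0.00125 + 0.002903225806)
t = 33905 s

33905


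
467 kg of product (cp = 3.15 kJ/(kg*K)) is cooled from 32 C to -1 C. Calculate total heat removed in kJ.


dT = 32 - (-1) = 33 K
Q = m * cp * dT = 467 * 3.15 * 33
Q = 48545 kJ

48545


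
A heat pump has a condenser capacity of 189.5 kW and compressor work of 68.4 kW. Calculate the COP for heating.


COP_hp = Q_cond / W
COP_hp = 189.5 / 68.4
COP_hp = 2.77

2.77


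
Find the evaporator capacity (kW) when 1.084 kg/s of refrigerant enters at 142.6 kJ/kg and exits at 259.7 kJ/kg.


dh = 259.7 - 142.6 = 117.1 kJ/kg
Q_evap = m_dot * dh = 1.084 * 117.1
Q_evap = 126.94 kW

126.94


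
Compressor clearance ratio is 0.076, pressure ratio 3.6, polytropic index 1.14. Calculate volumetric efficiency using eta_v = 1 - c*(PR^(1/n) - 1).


PR^(1/n) = 3.6^(1/1.14) = 3.07598809
eta_v = 1 - 0.076 * (3.07598809 - 1)
eta_v = 0.8422

0.8422


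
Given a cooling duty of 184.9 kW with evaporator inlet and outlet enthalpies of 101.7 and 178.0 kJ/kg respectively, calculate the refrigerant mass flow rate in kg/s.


dh = 178.0 - 101.7 = 76.3 kJ/kg
m_dot = Q / dh = 184.9 / 76.3 = 2.4233 kg/s

2.4233


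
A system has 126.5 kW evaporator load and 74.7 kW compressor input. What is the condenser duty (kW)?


Q_cond = Q_evap + W
Q_cond = 126.5 + 74.7
Q_cond = 201.2 kW

201.2


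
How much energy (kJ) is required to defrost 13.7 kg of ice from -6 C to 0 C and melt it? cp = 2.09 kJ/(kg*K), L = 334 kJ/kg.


Sensible heat = cp * dT = 2.09 * 6 = 12.54 kJ/kg
Total per kg = 12.54 + 334 = 346.54 kJ/kg
Q = m * total = 13.7 * 346.54
Q = 4747.6 kJ

4747.6


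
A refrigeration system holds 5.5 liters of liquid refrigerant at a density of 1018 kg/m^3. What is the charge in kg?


Charge = V * rho / 1000
Charge = 5.5 * 1018 / 1000
Charge = 5.6 kg

5.6


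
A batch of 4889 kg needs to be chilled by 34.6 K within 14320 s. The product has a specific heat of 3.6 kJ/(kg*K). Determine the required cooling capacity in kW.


Q = m * cp * dT / t
Q = 4889 * 3.6 * 34.6 / 14320
Q = 42.526 kW

42.526


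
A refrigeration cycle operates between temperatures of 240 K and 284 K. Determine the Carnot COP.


dT = 284 - 240 = 44 K
COP_carnot = T_cold / dT = 240 / 44
COP_carnot = 5.455

5.455


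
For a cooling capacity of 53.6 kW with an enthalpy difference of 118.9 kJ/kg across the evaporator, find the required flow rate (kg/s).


m_dot = Q / dh
m_dot = 53.6 / 118.9
m_dot = 0.4508 kg/s

0.4508


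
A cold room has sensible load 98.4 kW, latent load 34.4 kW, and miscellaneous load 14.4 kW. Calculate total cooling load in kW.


Q_total = Q_s + Q_l + Q_misc
Q_total = 98.4 + 34.4 + 14.4
Q_total = 147.2 kW

147.2


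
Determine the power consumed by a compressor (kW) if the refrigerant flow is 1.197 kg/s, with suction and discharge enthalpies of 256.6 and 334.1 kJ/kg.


dh = 334.1 - 256.6 = 77.5 kJ/kg
W = m_dot * dh = 1.197 * 77.5 = 92.77 kW

92.77


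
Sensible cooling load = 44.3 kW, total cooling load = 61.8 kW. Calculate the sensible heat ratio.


SHR = Q_sensible / Q_total
SHR = 44.3 / 61.8
SHR = 0.717

0.717


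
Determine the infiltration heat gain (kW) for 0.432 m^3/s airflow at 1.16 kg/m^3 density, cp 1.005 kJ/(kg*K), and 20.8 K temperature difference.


Q = V_dot * rho * cp * dT
Q = 0.432 * 1.16 * 1.005 * 20.8
Q = 10.475 kW

10.475


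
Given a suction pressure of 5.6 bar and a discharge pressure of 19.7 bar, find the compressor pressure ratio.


PR = P_high / P_low
PR = 19.7 / 5.6
PR = 3.518

3.518


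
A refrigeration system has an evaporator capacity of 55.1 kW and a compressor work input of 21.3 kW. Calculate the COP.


COP = Q_evap / W
COP = 55.1 / 21.3
COP = 2.587

2.587


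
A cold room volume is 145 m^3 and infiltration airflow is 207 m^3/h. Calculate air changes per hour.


ACH = flow / volume
ACH = 207 / 145
ACH = 1.428

1.428


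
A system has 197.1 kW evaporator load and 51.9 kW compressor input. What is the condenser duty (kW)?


Q_cond = Q_evap + W
Q_cond = 197.1 + 51.9
Q_cond = 249.0 kW

249.0


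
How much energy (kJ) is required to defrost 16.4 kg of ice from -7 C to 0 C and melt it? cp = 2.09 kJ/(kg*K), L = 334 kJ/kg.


Sensible heat = cp * dT = 2.09 * 7 = 14.63 kJ/kg
Total per kg = 14.63 + 334 = 348.63 kJ/kg
Q = m * total = 16.4 * 348.63
Q = 5717.5 kJ

5717.5


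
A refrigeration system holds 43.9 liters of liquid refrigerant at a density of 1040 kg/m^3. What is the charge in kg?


Charge = V * rho / 1000
Charge = 43.9 * 1040 / 1000
Charge = 45.66 kg

45.66


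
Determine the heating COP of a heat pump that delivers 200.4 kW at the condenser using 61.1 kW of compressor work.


COP_hp = Q_cond / W
COP_hp = 200.4 / 61.1
COP_hp = 3.28

3.28


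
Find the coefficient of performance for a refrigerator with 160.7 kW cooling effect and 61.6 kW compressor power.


COP = Q_evap / W
COP = 160.7 / 61.6
COP = 2.609

2.609


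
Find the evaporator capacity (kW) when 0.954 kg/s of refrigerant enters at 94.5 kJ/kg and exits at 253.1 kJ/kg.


dh = 253.1 - 94.5 = 158.6 kJ/kg
Q_evap = m_dot * dh = 0.954 * 158.6
Q_evap = 151.3 kW

151.3


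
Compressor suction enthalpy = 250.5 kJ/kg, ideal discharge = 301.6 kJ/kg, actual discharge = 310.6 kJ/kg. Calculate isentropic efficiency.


dh_ideal = 301.6 - 250.5 = 51.1 kJ/kg
dh_actual = 310.6 - 250.5 = 60.1 kJ/kg
eta_s = dh_ideal / dh_actual = 51.1 / 60.1
eta_s = 0.8502

0.8502


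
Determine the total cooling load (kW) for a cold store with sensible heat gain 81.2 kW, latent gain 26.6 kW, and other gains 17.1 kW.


Q_total = Q_s + Q_l + Q_misc
Q_total = 81.2 + 26.6 + 17.1
Q_total = 124.9 kW

124.9


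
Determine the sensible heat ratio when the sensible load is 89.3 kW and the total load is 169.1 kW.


SHR = Q_sensible / Q_total
SHR = 89.3 / 169.1
SHR = 0.528

0.528


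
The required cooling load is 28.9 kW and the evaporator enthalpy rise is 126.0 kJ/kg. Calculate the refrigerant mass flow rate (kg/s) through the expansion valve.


m_dot = Q / dh
m_dot = 28.9 / 126.0
m_dot = 0.2294 kg/s

0.2294


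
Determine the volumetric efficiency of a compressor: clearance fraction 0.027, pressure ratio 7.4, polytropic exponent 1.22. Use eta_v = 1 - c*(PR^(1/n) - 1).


PR^(1/n) = 7.4^(1/1.22) = 5.15804369
eta_v = 1 - 0.027 * (5.15804369 - 1)
eta_v = 0.8877

0.8877


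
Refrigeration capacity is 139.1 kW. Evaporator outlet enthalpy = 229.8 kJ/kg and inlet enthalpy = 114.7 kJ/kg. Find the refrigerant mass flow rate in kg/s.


dh = 229.8 - 114.7 = 115.1 kJ/kg
m_dot = Q / dh = 139.1 / 115.1 = 1.2085 kg/s

1.2085


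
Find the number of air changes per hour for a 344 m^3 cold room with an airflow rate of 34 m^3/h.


ACH = flow / volume
ACH = 34 / 344
ACH = 0.099

0.099


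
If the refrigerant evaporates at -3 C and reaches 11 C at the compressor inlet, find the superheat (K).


Superheat = T_suction - T_evap
Superheat = 11 - (-3)
Superheat = 14 K

14


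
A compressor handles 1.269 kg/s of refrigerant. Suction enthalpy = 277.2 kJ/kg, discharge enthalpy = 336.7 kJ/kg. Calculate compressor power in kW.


dh = 336.7 - 277.2 = 59.5 kJ/kg
W = m_dot * dh = 1.269 * 59.5 = 75.51 kW

75.51


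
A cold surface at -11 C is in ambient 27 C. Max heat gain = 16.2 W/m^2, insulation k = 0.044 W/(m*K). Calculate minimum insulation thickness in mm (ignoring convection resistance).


dT = 27 - (-11) = 38 K
thickness = k * dT / q_max * 1000
thickness = 0.044 * 38 / 16.2 * 1000
thickness = 103.2 mm

103.2


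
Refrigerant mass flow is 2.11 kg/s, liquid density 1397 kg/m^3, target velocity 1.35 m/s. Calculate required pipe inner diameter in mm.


A = m_dot / (rho * v) = 2.11 / (1397 * 1.35) = 0.001118799544 m^2
d = sqrt(4*A/pi) * 1000
d = 37.7 mm

37.7


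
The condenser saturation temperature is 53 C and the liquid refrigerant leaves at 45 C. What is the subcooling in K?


Subcooling = T_cond - T_liquid
Subcooling = 53 - 45
Subcooling = 8 K

8


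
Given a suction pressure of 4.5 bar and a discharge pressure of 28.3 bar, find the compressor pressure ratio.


PR = P_high / P_low
PR = 28.3 / 4.5
PR = 6.289

6.289


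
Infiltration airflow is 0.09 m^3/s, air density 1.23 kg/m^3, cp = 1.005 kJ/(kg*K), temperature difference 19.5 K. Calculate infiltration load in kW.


Q = V_dot * rho * cp * dT
Q = 0.09 * 1.23 * 1.005 * 19.5
Q = 2.169 kW

2.169


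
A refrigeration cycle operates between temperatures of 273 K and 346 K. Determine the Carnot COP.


dT = 346 - 273 = 73 K
COP_carnot = T_cold / dT = 273 / 73
COP_carnot = 3.74

3.74


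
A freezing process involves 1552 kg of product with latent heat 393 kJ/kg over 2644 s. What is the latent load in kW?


Q_lat = m * h_fg / t
Q_lat = 1552 * 393 / 2644
Q_lat = 230.69 kW

230.69


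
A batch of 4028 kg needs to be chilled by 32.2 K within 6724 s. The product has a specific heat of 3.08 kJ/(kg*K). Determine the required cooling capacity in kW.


Q = m * cp * dT / t
Q = 4028 * 3.08 * 32.2 / 6724
Q = 59.411 kW

59.411


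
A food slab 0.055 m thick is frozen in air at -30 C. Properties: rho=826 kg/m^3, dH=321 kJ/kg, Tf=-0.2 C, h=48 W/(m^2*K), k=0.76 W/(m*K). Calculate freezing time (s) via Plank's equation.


dT = -0.2 - (-30) = 29.8 K
term1 = a/(2h) = 0.055/(2*48) = 0.0005729166667
term2 = a^2/(8k) = 0.055^2/(8*0.76) = 0.0004975328947
t = rho*dH*1000/dT * (term1 + term2)
t = 826*321*1000/29.8 * (0.0005729166667 + 0.0004975328947)
t = 9524 s

9524


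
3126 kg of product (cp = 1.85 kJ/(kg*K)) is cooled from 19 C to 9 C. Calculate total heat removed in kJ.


dT = 19 - (9) = 10 K
Q = m * cp * dT = 3126 * 1.85 * 10
Q = 57831 kJ

57831


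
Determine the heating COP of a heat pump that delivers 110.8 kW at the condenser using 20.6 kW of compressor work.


COP_hp = Q_cond / W
COP_hp = 110.8 / 20.6
COP_hp = 5.379

5.379


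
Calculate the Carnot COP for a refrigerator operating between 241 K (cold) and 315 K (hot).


dT = 315 - 241 = 74 K
COP_carnot = T_cold / dT = 241 / 74
COP_carnot = 3.257

3.257


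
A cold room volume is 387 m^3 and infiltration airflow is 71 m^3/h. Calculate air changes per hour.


ACH = flow / volume
ACH = 71 / 387
ACH = 0.183

0.183


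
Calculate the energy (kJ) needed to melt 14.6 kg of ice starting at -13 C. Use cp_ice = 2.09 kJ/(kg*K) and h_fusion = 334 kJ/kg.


Sensible heat = cp * dT = 2.09 * 13 = 27.17 kJ/kg
Total per kg = 27.17 + 334 = 361.17 kJ/kg
Q = m * total = 14.6 * 361.17
Q = 5273.1 kJ

5273.1


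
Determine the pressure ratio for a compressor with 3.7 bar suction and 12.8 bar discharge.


PR = P_high / P_low
PR = 12.8 / 3.7
PR = 3.459

3.459


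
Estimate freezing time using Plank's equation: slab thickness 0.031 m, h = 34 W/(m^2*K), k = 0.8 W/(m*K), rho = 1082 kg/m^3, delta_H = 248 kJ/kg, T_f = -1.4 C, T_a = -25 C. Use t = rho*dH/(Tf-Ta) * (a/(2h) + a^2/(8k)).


dT = -1.4 - (-25) = 23.6 K
term1 = a/(2h) = 0.031/(2*34) = 0.0004558823529
term2 = a^2/(8k) = 0.031^2/(8*0.8) = 0.00015015625
t = rho*dH*1000/dT * (term1 + term2)
t = 1082*248*1000/23.6 * (0.0004558823529 + 0.00015015625)
t = 6891 s

6891


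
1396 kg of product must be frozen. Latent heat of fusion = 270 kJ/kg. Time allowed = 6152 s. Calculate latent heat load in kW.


Q_lat = m * h_fg / t
Q_lat = 1396 * 270 / 6152
Q_lat = 61.27 kW

61.27


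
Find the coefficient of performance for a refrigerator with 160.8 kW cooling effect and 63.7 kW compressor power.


COP = Q_evap / W
COP = 160.8 / 63.7
COP = 2.524

2.524


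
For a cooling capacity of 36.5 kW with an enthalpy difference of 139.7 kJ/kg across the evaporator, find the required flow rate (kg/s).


m_dot = Q / dh
m_dot = 36.5 / 139.7
m_dot = 0.2613 kg/s

0.2613


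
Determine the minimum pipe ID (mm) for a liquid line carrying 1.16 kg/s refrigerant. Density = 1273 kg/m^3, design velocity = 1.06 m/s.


A = m_dot / (rho * v) = 1.16 / (1273 * 1.06) = 0.0008596540633 m^2
d = sqrt(4*A/pi) * 1000
d = 33.1 mm

33.1


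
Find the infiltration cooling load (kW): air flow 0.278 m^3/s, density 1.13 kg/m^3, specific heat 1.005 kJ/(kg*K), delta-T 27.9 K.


Q = V_dot * rho * cp * dT
Q = 0.278 * 1.13 * 1.005 * 27.9
Q = 8.808 kW

8.808


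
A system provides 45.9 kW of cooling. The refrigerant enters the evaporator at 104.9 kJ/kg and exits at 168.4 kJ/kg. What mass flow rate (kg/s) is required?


dh = 168.4 - 104.9 = 63.5 kJ/kg
m_dot = Q / dh = 45.9 / 63.5 = 0.7228 kg/s

0.7228


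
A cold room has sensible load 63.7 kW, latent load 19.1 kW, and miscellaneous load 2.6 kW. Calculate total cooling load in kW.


Q_total = Q_s + Q_l + Q_misc
Q_total = 63.7 + 19.1 + 2.6
Q_total = 85.4 kW

85.4


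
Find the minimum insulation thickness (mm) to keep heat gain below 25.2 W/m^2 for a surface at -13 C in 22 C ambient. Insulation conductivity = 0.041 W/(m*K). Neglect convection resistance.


dT = 22 - (-13) = 35 K
thickness = k * dT / q_max * 1000
thickness = 0.041 * 35 / 25.2 * 1000
thickness = 56.9 mm

56.9


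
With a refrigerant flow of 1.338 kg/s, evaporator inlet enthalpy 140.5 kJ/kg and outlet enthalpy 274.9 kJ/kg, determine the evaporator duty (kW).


dh = 274.9 - 140.5 = 134.4 kJ/kg
Q_evap = m_dot * dh = 1.338 * 134.4
Q_evap = 179.83 kW

179.83


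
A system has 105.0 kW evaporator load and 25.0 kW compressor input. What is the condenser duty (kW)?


Q_cond = Q_evap + W
Q_cond = 105.0 + 25.0
Q_cond = 130.0 kW

130.0


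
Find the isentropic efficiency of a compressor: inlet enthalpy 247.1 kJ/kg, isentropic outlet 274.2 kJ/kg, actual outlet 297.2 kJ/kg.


dh_ideal = 274.2 - 247.1 = 27.1 kJ/kg
dh_actual = 297.2 - 247.1 = 50.1 kJ/kg
eta_s = dh_ideal / dh_actual = 27.1 / 50.1
eta_s = 0.5409

0.5409


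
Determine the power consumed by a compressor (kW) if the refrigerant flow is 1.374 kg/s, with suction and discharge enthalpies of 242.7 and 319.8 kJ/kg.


dh = 319.8 - 242.7 = 77.1 kJ/kg
W = m_dot * dh = 1.374 * 77.1 = 105.94 kW

105.94


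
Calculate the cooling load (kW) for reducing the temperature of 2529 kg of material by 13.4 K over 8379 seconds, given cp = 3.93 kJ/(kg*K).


Q = m * cp * dT / t
Q = 2529 * 3.93 * 13.4 / 8379
Q = 15.895 kW

15.895


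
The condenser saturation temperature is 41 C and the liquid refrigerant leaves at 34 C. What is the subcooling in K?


Subcooling = T_cond - T_liquid
Subcooling = 41 - 34
Subcooling = 7 K

7


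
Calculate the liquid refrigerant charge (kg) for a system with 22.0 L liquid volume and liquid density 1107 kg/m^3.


Charge = V * rho / 1000
Charge = 22.0 * 1107 / 1000
Charge = 24.35 kg

24.35


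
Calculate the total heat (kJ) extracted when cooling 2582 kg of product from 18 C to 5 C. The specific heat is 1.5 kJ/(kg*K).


dT = 18 - (5) = 13 K
Q = m * cp * dT = 2582 * 1.5 * 13
Q = 50349 kJ

50349


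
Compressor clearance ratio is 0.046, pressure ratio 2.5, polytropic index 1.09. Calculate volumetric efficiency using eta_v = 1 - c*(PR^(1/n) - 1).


PR^(1/n) = 2.5^(1/1.09) = 2.31783532
eta_v = 1 - 0.046 * (2.31783532 - 1)
eta_v = 0.9394

0.9394


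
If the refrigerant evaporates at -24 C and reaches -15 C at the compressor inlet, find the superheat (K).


Superheat = T_suction - T_evap
Superheat = -15 - (-24)
Superheat = 9 K

9


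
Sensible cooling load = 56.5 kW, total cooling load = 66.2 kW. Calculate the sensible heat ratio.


SHR = Q_sensible / Q_total
SHR = 56.5 / 66.2
SHR = 0.853

0.853


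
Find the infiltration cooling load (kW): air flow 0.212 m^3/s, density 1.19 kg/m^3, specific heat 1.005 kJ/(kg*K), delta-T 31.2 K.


Q = V_dot * rho * cp * dT
Q = 0.212 * 1.19 * 1.005 * 31.2
Q = 7.91 kW

7.91


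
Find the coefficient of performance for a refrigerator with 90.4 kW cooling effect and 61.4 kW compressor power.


COP = Q_evap / W
COP = 90.4 / 61.4
COP = 1.472

1.472


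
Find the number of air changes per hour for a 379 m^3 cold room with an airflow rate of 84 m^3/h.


ACH = flow / volume
ACH = 84 / 379
ACH = 0.222

0.222


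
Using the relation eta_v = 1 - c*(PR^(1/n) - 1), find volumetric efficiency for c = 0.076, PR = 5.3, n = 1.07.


PR^(1/n) = 5.3^(1/1.07) = 4.75218497
eta_v = 1 - 0.076 * (4.75218497 - 1)
eta_v = 0.7148

0.7148


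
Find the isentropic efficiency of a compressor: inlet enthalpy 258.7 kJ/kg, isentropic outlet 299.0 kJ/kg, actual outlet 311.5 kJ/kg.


dh_ideal = 299.0 - 258.7 = 40.3 kJ/kg
dh_actual = 311.5 - 258.7 = 52.8 kJ/kg
eta_s = dh_ideal / dh_actual = 40.3 / 52.8
eta_s = 0.7633

0.7633


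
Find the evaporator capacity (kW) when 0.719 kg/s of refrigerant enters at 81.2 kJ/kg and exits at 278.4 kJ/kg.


dh = 278.4 - 81.2 = 197.2 kJ/kg
Q_evap = m_dot * dh = 0.719 * 197.2
Q_evap = 141.79 kW

141.79


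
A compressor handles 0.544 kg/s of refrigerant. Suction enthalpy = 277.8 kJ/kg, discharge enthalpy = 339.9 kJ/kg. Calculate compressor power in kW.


dh = 339.9 - 277.8 = 62.1 kJ/kg
W = m_dot * dh = 0.544 * 62.1 = 33.78 kW

33.78


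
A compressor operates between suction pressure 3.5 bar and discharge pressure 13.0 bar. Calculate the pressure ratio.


PR = P_high / P_low
PR = 13.0 / 3.5
PR = 3.714

3.714


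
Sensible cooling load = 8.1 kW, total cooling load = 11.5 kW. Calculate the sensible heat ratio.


SHR = Q_sensible / Q_total
SHR = 8.1 / 11.5
SHR = 0.704

0.704


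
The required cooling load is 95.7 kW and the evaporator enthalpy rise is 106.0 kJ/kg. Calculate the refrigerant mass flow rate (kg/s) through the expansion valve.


m_dot = Q / dh
m_dot = 95.7 / 106.0
m_dot = 0.9028 kg/s

0.9028


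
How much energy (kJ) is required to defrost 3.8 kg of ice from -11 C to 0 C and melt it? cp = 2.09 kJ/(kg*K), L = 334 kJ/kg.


Sensible heat = cp * dT = 2.09 * 11 = 22.99 kJ/kg
Total per kg = 22.99 + 334 = 356.99 kJ/kg
Q = m * total = 3.8 * 356.99
Q = 1356.6 kJ

1356.6


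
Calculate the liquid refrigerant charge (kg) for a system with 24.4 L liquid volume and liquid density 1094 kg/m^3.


Charge = V * rho / 1000
Charge = 24.4 * 1094 / 1000
Charge = 26.69 kg

26.69


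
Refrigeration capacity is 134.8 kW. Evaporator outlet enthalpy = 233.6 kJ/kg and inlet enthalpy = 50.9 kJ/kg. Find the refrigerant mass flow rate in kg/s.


dh = 233.6 - 50.9 = 182.7 kJ/kg
m_dot = Q / dh = 134.8 / 182.7 = 0.7378 kg/s

0.7378


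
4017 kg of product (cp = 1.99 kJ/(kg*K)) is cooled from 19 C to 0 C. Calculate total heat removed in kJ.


dT = 19 - (0) = 19 K
Q = m * cp * dT = 4017 * 1.99 * 19
Q = 151883 kJ

151883


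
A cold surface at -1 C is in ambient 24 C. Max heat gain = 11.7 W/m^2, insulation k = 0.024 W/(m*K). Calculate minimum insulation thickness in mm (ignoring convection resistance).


dT = 24 - (-1) = 25 K
thickness = k * dT / q_max * 1000
thickness = 0.024 * 25 / 11.7 * 1000
thickness = 51.3 mm

51.3


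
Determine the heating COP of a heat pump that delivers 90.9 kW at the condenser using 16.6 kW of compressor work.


COP_hp = Q_cond / W
COP_hp = 90.9 / 16.6
COP_hp = 5.476

5.476


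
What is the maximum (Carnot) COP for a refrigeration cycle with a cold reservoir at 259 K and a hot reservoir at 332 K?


dT = 332 - 259 = 73 K
COP_carnot = T_cold / dT = 259 / 73
COP_carnot = 3.548

3.548


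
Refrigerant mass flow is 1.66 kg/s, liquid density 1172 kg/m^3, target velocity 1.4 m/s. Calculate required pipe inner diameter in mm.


A = m_dot / (rho * v) = 1.66 / (1172 * 1.4) = 0.001011701609 m^2
d = sqrt(4*A/pi) * 1000
d = 35.9 mm

35.9


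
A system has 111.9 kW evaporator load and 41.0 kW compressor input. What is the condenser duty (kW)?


Q_cond = Q_evap + W
Q_cond = 111.9 + 41.0
Q_cond = 152.9 kW

152.9


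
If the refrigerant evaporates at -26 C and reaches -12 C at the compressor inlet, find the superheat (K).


Superheat = T_suction - T_evap
Superheat = -12 - (-26)
Superheat = 14 K

14


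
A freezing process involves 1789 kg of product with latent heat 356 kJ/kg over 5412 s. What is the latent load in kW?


Q_lat = m * h_fg / t
Q_lat = 1789 * 356 / 5412
Q_lat = 117.68 kW

117.68
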